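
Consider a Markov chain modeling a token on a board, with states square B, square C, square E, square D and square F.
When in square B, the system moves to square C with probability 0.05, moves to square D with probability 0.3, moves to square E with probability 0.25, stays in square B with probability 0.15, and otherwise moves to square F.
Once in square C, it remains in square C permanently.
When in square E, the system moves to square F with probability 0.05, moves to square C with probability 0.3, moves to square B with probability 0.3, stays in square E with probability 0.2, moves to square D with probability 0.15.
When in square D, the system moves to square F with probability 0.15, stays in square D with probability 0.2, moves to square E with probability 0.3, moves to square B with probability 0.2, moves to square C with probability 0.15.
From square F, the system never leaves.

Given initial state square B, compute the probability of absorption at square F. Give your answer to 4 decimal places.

0.5640

Let h(s) be the probability of absorption at square F starting from transient state s. Then h(square F) = 1 and h(square C) = 0. By first-step analysis:
h(square B) = 0.15·h(square B) + 0.05·0 + 0.25·h(square E) + 0.3·h(square D) + 0.25·1
h(square E) = 0.3·h(square B) + 0.3·0 + 0.2·h(square E) + 0.15·h(square D) + 0.05·1
h(square D) = 0.2·h(square B) + 0.15·0 + 0.3·h(square E) + 0.2·h(square D) + 0.15·1
Solving: h(square B) = 0.5640, h(square E) = 0.3610, h(square D) = 0.4639.
Starting from square B, the probability is 0.5640.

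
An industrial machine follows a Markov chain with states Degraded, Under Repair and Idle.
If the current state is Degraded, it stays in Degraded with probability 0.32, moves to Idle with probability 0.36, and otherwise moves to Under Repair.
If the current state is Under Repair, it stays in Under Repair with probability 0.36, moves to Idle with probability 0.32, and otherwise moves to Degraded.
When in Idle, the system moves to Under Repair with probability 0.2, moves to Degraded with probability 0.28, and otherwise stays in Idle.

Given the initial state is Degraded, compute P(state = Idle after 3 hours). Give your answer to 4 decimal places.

0.4132

Propagate the distribution vector 3 hours from Degraded.
After 0 hours: (1.0000, 0.0000, 0.0000)
After 1 hour: (0.3200, 0.3200, 0.3600)
After 2 hours: (0.3056, 0.2896, 0.4048)
After 3 hours: (0.3038, 0.2830, 0.4132)
P(in Idle after 3 hours) = 0.4132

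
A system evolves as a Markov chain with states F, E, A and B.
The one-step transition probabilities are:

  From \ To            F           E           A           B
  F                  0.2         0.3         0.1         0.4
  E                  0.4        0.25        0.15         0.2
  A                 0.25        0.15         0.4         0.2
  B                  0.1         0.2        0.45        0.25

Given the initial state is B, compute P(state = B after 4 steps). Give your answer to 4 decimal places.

Propagate the distribution vector 4 steps from B.
After 0 steps: (0.0000, 0.0000, 0.0000, 1.0000)
After 1 step: (0.1000, 0.2000, 0.4500, 0.2500)
After 2 steps: (0.2375, 0.1975, 0.3325, 0.2325)
After 3 steps: (0.2329, 0.2170, 0.2910, 0.2591)
After 4 steps: (0.2320, 0.2196, 0.2888, 0.2595)
P(in B after 4 steps) = 0.2595

0.2595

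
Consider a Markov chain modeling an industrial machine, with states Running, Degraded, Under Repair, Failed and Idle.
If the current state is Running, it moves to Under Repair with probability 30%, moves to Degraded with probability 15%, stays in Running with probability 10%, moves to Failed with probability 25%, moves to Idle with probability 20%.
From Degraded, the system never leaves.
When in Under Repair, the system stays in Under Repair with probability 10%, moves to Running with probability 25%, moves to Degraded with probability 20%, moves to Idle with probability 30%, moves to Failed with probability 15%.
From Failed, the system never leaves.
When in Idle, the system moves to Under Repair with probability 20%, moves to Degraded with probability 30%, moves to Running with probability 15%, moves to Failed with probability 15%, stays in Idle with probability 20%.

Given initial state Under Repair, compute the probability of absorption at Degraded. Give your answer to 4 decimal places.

0.5600

Let h(s) be the probability of absorption at Degraded starting from transient state s. Then h(Degraded) = 1 and h(Failed) = 0. By first-step analysis:
h(Running) = 0.1·h(Running) + 0.15·1 + 0.3·h(Under Repair) + 0.25·0 + 0.2·h(Idle)
h(Under Repair) = 0.25·h(Running) + 0.2·1 + 0.1·h(Under Repair) + 0.15·0 + 0.3·h(Idle)
h(Idle) = 0.15·h(Running) + 0.3·1 + 0.2·h(Under Repair) + 0.15·0 + 0.2·h(Idle)
Solving: h(Running) = 0.4881, h(Under Repair) = 0.5600, h(Idle) = 0.6065.
Starting from Under Repair, the probability is 0.5600.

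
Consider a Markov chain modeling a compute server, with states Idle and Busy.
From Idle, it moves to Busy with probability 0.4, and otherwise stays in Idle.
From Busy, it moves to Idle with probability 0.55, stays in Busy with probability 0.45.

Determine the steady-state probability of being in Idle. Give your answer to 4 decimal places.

Let the stationary distribution be π with π = πP and π_1 + π_2 = 1.
π_1 = 0.6·π_1 + 0.55·π_2
Solving with the normalization constraint gives π = (0.5789, 0.4211).
So the stationary probability of Idle is 0.5789.

0.5789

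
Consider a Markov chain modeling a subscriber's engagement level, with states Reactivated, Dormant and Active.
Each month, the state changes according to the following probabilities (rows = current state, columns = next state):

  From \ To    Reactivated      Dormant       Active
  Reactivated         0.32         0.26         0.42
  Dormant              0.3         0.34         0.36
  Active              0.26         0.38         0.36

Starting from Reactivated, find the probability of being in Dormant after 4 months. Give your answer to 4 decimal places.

Propagate the distribution vector 4 months from Reactivated.
After 0 months: (1.0000, 0.0000, 0.0000)
After 1 month: (0.3200, 0.2600, 0.4200)
After 2 months: (0.2896, 0.3312, 0.3792)
After 3 months: (0.2906, 0.3320, 0.3774)
After 4 months: (0.2907, 0.3318, 0.3774)
P(in Dormant after 4 months) = 0.3318

0.3318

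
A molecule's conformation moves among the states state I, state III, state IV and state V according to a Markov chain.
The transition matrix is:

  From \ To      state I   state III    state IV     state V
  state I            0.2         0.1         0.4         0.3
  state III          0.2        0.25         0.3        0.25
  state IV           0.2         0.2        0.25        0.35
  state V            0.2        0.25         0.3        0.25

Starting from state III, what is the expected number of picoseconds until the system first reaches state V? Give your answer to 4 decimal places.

3.4426

Let t(s) be the expected number of picoseconds to first reach state V from state s, with t(state V) = 0. Conditioning on the first picosecond:
t(state I) = 1 + 0.2·t(state I) + 0.1·t(state III) + 0.4·t(state IV)
t(state III) = 1 + 0.2·t(state I) + 0.25·t(state III) + 0.3·t(state IV)
t(state IV) = 1 + 0.2·t(state I) + 0.2·t(state III) + 0.25·t(state IV)
Solving: t(state I) = 3.2377, t(state III) = 3.4426, t(state IV) = 3.1148.
Expected picoseconds from state III to state V: 3.4426.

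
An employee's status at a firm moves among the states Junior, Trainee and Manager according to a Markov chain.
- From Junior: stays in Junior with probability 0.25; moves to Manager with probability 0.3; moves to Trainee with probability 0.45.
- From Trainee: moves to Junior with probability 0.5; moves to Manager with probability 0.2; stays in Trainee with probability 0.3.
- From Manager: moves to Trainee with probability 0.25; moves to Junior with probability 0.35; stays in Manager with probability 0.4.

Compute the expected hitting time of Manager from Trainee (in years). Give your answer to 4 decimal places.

Let t(s) be the expected number of years to first reach Manager from state s, with t(Manager) = 0. Conditioning on the first year:
t(Junior) = 1 + 0.25·t(Junior) + 0.45·t(Trainee)
t(Trainee) = 1 + 0.5·t(Junior) + 0.3·t(Trainee)
Solving: t(Junior) = 3.8333, t(Trainee) = 4.1667.
Expected years from Trainee to Manager: 4.1667.

4.1667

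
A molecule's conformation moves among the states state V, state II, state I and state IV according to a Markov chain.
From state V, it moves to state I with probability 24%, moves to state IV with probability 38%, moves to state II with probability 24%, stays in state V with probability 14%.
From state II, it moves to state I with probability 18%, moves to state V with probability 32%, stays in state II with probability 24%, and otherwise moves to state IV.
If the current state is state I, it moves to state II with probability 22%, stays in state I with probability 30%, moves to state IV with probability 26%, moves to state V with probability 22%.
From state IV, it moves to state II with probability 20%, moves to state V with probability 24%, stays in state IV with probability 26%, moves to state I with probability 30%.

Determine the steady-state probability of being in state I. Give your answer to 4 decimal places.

0.2594

Let the stationary distribution be π with π = πP and π_1 + π_2 + π_3 + π_4 = 1.
π_1 = 0.14·π_1 + 0.32·π_2 + 0.22·π_3 + 0.24·π_4
π_2 = 0.24·π_1 + 0.24·π_2 + 0.22·π_3 + 0.2·π_4
π_3 = 0.24·π_1 + 0.18·π_2 + 0.3·π_3 + 0.3·π_4
Solving with the normalization constraint gives π = (0.2297, 0.2233, 0.2594, 0.2876).
So the stationary probability of state I is 0.2594.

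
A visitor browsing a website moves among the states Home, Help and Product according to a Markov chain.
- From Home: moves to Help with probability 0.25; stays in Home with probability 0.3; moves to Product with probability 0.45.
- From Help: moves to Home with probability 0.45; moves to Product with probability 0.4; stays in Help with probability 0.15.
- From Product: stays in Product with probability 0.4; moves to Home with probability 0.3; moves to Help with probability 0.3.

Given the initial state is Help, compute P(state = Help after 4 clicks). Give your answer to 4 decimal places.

Propagate the distribution vector 4 clicks from Help.
After 0 clicks: (0.0000, 1.0000, 0.0000)
After 1 click: (0.4500, 0.1500, 0.4000)
After 2 clicks: (0.3225, 0.2550, 0.4225)
After 3 clicks: (0.3383, 0.2456, 0.4161)
After 4 clicks: (0.3368, 0.2462, 0.4169)
P(in Help after 4 clicks) = 0.2462

0.2462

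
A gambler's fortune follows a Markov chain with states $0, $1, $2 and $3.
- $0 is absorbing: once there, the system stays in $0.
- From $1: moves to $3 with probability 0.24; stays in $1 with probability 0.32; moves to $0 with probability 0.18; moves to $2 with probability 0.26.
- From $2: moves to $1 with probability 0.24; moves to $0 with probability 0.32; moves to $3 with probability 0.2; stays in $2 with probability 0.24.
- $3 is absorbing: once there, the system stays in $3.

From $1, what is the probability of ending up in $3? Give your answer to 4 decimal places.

0.5158

Let h(s) be the probability of absorption at $3 starting from transient state s. Then h($3) = 1 and h($0) = 0. By first-step analysis:
h($1) = 0.18·0 + 0.32·h($1) + 0.26·h($2) + 0.24·1
h($2) = 0.32·0 + 0.24·h($1) + 0.24·h($2) + 0.2·1
Solving: h($1) = 0.5158, h($2) = 0.4261.
Starting from $1, the probability is 0.5158.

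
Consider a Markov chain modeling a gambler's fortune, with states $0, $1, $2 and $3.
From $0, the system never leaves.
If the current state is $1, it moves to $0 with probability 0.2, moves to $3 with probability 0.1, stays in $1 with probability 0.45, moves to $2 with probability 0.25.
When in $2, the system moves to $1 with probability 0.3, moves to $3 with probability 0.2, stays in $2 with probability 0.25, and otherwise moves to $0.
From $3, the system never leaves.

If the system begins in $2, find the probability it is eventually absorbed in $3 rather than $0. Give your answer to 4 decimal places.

Let h(s) be the probability of absorption at $3 starting from transient state s. Then h($3) = 1 and h($0) = 0. By first-step analysis:
h($1) = 0.2·0 + 0.45·h($1) + 0.25·h($2) + 0.1·1
h($2) = 0.25·0 + 0.3·h($1) + 0.25·h($2) + 0.2·1
Solving: h($1) = 0.3704, h($2) = 0.4148.
Starting from $2, the probability is 0.4148.

0.4148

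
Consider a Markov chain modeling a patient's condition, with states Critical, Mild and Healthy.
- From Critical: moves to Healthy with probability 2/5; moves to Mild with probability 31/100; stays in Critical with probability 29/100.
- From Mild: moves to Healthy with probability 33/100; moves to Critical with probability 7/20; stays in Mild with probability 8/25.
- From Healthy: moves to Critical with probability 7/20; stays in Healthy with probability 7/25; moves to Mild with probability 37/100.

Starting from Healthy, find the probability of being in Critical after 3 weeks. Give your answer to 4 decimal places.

0.3303

Propagate the distribution vector 3 weeks from Healthy.
After 0 weeks: (0.0000, 0.0000, 1.0000)
After 1 week: (0.3500, 0.3700, 0.2800)
After 2 weeks: (0.3290, 0.3305, 0.3405)
After 3 weeks: (0.3303, 0.3337, 0.3360)
P(in Critical after 3 weeks) = 0.3303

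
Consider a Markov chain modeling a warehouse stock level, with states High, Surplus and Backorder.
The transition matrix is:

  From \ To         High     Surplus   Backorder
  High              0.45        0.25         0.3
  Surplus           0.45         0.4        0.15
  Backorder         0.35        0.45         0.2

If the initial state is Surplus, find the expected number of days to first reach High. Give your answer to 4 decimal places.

Let t(s) be the expected number of days to first reach High from state s, with t(High) = 0. Conditioning on the first day:
t(Surplus) = 1 + 0.4·t(Surplus) + 0.15·t(Backorder)
t(Backorder) = 1 + 0.45·t(Surplus) + 0.2·t(Backorder)
Solving: t(Surplus) = 2.3030, t(Backorder) = 2.5455.
Expected days from Surplus to High: 2.3030.

2.3030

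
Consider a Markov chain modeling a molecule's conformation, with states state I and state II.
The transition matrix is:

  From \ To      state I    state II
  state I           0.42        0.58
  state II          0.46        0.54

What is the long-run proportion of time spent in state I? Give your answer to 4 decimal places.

Let the stationary distribution be π with π = πP and π_1 + π_2 = 1.
π_1 = 0.42·π_1 + 0.46·π_2
Solving with the normalization constraint gives π = (0.4423, 0.5577).
So the stationary probability of state I is 0.4423.

0.4423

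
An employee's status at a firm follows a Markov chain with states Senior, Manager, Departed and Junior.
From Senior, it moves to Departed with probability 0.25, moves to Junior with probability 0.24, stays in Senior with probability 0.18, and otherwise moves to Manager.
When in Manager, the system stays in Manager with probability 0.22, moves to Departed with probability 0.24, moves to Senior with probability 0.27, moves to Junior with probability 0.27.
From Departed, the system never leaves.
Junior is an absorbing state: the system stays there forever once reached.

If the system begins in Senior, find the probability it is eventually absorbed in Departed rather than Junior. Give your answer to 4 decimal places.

0.4981

Let h(s) be the probability of absorption at Departed starting from transient state s. Then h(Departed) = 1 and h(Junior) = 0. By first-step analysis:
h(Senior) = 0.18·h(Senior) + 0.33·h(Manager) + 0.25·1 + 0.24·0
h(Manager) = 0.27·h(Senior) + 0.22·h(Manager) + 0.24·1 + 0.27·0
Solving: h(Senior) = 0.4981, h(Manager) = 0.4801.
Starting from Senior, the probability is 0.4981.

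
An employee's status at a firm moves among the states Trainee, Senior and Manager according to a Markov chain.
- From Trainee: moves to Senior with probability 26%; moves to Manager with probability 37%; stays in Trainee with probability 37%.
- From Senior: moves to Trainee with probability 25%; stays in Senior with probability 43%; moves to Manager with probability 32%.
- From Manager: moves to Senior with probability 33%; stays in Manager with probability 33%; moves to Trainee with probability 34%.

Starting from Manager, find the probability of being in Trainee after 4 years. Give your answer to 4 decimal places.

0.3188

Propagate the distribution vector 4 years from Manager.
After 0 years: (0.0000, 0.0000, 1.0000)
After 1 year: (0.3400, 0.3300, 0.3300)
After 2 years: (0.3205, 0.3392, 0.3403)
After 3 years: (0.3191, 0.3415, 0.3394)
After 4 years: (0.3188, 0.3418, 0.3393)
P(in Trainee after 4 years) = 0.3188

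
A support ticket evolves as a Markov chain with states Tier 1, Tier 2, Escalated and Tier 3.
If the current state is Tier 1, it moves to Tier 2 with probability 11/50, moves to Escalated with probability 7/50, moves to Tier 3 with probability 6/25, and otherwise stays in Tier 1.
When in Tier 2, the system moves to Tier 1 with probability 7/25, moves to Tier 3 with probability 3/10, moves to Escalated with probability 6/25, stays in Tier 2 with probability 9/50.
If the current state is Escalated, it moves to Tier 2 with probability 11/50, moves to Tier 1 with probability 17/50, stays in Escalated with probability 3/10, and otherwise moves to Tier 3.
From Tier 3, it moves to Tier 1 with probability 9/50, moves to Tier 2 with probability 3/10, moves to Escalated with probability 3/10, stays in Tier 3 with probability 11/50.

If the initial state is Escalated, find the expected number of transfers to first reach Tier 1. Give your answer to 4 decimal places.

Let t(s) be the expected number of transfers to first reach Tier 1 from state s, with t(Tier 1) = 0. Conditioning on the first transfer:
t(Tier 2) = 1 + 0.18·t(Tier 2) + 0.24·t(Escalated) + 0.3·t(Tier 3)
t(Escalated) = 1 + 0.22·t(Tier 2) + 0.3·t(Escalated) + 0.14·t(Tier 3)
t(Tier 3) = 1 + 0.3·t(Tier 2) + 0.3·t(Escalated) + 0.22·t(Tier 3)
Solving: t(Tier 2) = 3.6703, t(Escalated) = 3.3809, t(Tier 3) = 3.9940.
Expected transfers from Escalated to Tier 1: 3.3809.

3.3809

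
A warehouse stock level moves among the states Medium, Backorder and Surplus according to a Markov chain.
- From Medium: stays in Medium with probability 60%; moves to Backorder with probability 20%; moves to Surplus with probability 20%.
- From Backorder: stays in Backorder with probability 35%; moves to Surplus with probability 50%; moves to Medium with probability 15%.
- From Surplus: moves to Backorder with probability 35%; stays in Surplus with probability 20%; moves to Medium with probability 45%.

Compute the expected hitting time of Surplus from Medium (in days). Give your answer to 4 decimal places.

Let t(s) be the expected number of days to first reach Surplus from state s, with t(Surplus) = 0. Conditioning on the first day:
t(Medium) = 1 + 0.6·t(Medium) + 0.2·t(Backorder)
t(Backorder) = 1 + 0.15·t(Medium) + 0.35·t(Backorder)
Solving: t(Medium) = 3.6957, t(Backorder) = 2.3913.
Expected days from Medium to Surplus: 3.6957.

3.6957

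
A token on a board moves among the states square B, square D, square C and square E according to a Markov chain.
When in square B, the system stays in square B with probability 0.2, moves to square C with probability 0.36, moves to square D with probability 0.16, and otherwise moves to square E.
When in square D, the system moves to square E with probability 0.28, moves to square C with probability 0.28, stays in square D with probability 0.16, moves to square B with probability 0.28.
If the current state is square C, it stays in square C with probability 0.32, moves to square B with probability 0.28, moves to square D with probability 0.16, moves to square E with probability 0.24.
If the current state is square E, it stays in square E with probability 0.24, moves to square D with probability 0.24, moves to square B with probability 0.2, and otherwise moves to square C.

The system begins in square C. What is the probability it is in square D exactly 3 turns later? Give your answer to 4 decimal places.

0.1806

Propagate the distribution vector 3 turns from square C.
After 0 turns: (0.0000, 0.0000, 1.0000, 0.0000)
After 1 turn: (0.2800, 0.1600, 0.3200, 0.2400)
After 2 turns: (0.2384, 0.1792, 0.3248, 0.2576)
After 3 turns: (0.2403, 0.1806, 0.3224, 0.2567)
P(in square D after 3 turns) = 0.1806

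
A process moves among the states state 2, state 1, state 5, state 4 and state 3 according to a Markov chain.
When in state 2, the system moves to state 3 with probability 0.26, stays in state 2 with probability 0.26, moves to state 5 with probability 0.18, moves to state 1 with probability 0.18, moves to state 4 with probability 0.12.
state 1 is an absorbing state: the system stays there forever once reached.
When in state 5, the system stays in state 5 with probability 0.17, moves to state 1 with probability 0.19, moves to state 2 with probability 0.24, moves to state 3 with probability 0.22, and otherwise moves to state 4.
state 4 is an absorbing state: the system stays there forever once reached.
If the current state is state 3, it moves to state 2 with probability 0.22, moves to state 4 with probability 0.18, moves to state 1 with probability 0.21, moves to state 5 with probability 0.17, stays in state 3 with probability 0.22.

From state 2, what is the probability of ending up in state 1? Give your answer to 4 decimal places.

Let h(s) be the probability of absorption at state 1 starting from transient state s. Then h(state 1) = 1 and h(state 4) = 0. By first-step analysis:
h(state 2) = 0.26·h(state 2) + 0.18·1 + 0.18·h(state 5) + 0.12·0 + 0.26·h(state 3)
h(state 5) = 0.24·h(state 2) + 0.19·1 + 0.17·h(state 5) + 0.18·0 + 0.22·h(state 3)
h(state 3) = 0.22·h(state 2) + 0.21·1 + 0.17·h(state 5) + 0.18·0 + 0.22·h(state 3)
Solving: h(state 2) = 0.5657, h(state 5) = 0.5372, h(state 3) = 0.5459.
Starting from state 2, the probability is 0.5657.

0.5657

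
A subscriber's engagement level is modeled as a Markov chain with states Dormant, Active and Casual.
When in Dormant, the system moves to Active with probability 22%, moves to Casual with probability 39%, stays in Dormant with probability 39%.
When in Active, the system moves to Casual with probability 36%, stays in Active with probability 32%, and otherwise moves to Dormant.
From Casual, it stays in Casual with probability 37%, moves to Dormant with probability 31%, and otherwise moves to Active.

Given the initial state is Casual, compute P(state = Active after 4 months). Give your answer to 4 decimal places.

0.2860

Propagate the distribution vector 4 months from Casual.
After 0 months: (0.0000, 0.0000, 1.0000)
After 1 month: (0.3100, 0.3200, 0.3700)
After 2 months: (0.3380, 0.2890, 0.3730)
After 3 months: (0.3399, 0.2862, 0.3739)
After 4 months: (0.3401, 0.2860, 0.3739)
P(in Active after 4 months) = 0.2860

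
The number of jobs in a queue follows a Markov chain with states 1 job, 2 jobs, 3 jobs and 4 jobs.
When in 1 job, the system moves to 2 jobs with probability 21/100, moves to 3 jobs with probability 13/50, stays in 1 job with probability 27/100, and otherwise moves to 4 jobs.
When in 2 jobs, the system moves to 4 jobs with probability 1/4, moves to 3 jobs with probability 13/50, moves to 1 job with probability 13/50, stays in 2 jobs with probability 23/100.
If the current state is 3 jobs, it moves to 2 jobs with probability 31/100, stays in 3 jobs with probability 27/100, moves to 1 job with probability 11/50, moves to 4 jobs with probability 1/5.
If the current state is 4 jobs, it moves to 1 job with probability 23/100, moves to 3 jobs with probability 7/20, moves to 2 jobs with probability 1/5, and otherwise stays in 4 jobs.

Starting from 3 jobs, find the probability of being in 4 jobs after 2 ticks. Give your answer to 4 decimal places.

Propagate the distribution vector 2 ticks from 3 jobs.
After 0 ticks: (0.0000, 0.0000, 1.0000, 0.0000)
After 1 tick: (0.2200, 0.3100, 0.2700, 0.2000)
After 2 ticks: (0.2454, 0.2412, 0.2807, 0.2327)
P(in 4 jobs after 2 ticks) = 0.2327

0.2327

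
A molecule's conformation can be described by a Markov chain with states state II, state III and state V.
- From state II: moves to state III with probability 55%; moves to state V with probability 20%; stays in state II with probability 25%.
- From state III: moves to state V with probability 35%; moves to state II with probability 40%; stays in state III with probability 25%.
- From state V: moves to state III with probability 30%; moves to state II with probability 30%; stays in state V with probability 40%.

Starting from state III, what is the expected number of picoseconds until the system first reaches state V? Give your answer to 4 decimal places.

3.3577

Let t(s) be the expected number of picoseconds to first reach state V from state s, with t(state V) = 0. Conditioning on the first picosecond:
t(state II) = 1 + 0.25·t(state II) + 0.55·t(state III)
t(state III) = 1 + 0.4·t(state II) + 0.25·t(state III)
Solving: t(state II) = 3.7956, t(state III) = 3.3577.
Expected picoseconds from state III to state V: 3.3577.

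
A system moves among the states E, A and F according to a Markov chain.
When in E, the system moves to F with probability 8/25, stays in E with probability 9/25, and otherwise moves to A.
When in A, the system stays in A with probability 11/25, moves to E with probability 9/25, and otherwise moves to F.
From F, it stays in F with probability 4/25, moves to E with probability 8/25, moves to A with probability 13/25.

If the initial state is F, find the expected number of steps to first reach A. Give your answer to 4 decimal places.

2.2059

Let t(s) be the expected number of steps to first reach A from state s, with t(A) = 0. Conditioning on the first step:
t(E) = 1 + 0.36·t(E) + 0.32·t(F)
t(F) = 1 + 0.32·t(E) + 0.16·t(F)
Solving: t(E) = 2.6654, t(F) = 2.2059.
Expected steps from F to A: 2.2059.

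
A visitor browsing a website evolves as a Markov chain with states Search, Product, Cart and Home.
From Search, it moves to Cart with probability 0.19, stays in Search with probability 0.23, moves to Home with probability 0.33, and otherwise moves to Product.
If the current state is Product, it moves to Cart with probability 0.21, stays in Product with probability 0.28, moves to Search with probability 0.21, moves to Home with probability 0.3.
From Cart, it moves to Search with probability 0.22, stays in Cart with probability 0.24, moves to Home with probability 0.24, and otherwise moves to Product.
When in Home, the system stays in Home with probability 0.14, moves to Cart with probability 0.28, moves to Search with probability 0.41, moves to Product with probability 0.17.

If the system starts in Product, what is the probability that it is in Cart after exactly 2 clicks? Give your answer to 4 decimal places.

0.2331

Propagate the distribution vector 2 clicks from Product.
After 0 clicks: (0.0000, 1.0000, 0.0000, 0.0000)
After 1 click: (0.2100, 0.2800, 0.2100, 0.3000)
After 2 clicks: (0.2763, 0.2449, 0.2331, 0.2457)
P(in Cart after 2 clicks) = 0.2331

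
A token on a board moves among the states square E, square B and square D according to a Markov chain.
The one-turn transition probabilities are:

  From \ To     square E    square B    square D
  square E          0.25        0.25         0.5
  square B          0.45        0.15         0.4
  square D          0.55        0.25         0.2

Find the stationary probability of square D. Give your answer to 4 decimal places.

Let the stationary distribution be π with π = πP and π_1 + π_2 + π_3 = 1.
π_1 = 0.25·π_1 + 0.45·π_2 + 0.55·π_3
π_2 = 0.25·π_1 + 0.15·π_2 + 0.25·π_3
Solving with the normalization constraint gives π = (0.4056, 0.2273, 0.3671).
So the stationary probability of square D is 0.3671.

0.3671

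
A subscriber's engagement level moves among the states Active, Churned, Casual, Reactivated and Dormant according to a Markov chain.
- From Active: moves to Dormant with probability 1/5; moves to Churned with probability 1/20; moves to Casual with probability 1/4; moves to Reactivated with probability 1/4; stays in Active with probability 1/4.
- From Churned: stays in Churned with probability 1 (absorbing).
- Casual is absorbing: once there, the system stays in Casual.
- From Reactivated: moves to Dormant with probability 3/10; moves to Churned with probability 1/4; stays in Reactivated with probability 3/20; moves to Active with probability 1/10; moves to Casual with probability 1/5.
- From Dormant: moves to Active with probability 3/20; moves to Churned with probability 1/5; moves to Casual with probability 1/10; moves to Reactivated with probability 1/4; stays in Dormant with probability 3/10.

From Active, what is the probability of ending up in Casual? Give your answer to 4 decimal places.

0.6032

Let h(s) be the probability of absorption at Casual starting from transient state s. Then h(Casual) = 1 and h(Churned) = 0. By first-step analysis:
h(Active) = 0.25·h(Active) + 0.05·0 + 0.25·1 + 0.25·h(Reactivated) + 0.2·h(Dormant)
h(Reactivated) = 0.1·h(Active) + 0.25·0 + 0.2·1 + 0.15·h(Reactivated) + 0.3·h(Dormant)
h(Dormant) = 0.15·h(Active) + 0.2·0 + 0.1·1 + 0.25·h(Reactivated) + 0.3·h(Dormant)
Solving: h(Active) = 0.6032, h(Reactivated) = 0.4603, h(Dormant) = 0.4365.
Starting from Active, the probability is 0.6032.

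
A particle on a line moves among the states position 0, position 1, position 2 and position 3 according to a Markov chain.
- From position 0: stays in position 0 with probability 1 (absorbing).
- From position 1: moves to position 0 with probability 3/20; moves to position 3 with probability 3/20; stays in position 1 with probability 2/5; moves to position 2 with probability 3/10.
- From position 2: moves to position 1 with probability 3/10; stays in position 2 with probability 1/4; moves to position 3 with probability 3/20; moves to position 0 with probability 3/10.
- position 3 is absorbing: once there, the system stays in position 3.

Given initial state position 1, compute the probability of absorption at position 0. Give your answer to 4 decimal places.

Let h(s) be the probability of absorption at position 0 starting from transient state s. Then h(position 0) = 1 and h(position 3) = 0. By first-step analysis:
h(position 1) = 0.15·1 + 0.4·h(position 1) + 0.3·h(position 2) + 0.15·0
h(position 2) = 0.3·1 + 0.3·h(position 1) + 0.25·h(position 2) + 0.15·0
Solving: h(position 1) = 0.5625, h(position 2) = 0.6250.
Starting from position 1, the probability is 0.5625.

0.5625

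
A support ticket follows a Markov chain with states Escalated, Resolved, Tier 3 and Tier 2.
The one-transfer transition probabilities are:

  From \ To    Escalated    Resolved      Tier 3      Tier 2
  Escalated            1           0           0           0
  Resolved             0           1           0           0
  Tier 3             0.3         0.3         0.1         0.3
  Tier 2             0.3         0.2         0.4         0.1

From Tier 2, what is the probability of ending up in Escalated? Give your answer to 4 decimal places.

0.5652

Let h(s) be the probability of absorption at Escalated starting from transient state s. Then h(Escalated) = 1 and h(Resolved) = 0. By first-step analysis:
h(Tier 3) = 0.3·1 + 0.3·0 + 0.1·h(Tier 3) + 0.3·h(Tier 2)
h(Tier 2) = 0.3·1 + 0.2·0 + 0.4·h(Tier 3) + 0.1·h(Tier 2)
Solving: h(Tier 3) = 0.5217, h(Tier 2) = 0.5652.
Starting from Tier 2, the probability is 0.5652.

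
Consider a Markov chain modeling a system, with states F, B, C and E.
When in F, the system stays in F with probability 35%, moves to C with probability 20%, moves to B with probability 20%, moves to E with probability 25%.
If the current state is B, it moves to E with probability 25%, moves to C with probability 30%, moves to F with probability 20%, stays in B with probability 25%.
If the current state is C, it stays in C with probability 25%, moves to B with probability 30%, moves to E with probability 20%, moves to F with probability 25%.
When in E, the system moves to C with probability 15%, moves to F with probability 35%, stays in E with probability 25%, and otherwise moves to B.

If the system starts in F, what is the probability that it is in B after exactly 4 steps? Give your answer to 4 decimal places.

0.2466

Propagate the distribution vector 4 steps from F.
After 0 steps: (1.0000, 0.0000, 0.0000, 0.0000)
After 1 step: (0.3500, 0.2000, 0.2000, 0.2500)
After 2 steps: (0.3000, 0.2425, 0.2175, 0.2400)
After 3 steps: (0.2919, 0.2459, 0.2231, 0.2391)
After 4 steps: (0.2908, 0.2466, 0.2238, 0.2388)
P(in B after 4 steps) = 0.2466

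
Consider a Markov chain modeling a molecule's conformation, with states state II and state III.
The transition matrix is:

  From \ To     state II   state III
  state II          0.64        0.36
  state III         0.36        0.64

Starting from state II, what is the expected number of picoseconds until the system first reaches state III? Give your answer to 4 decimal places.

2.7778

Let t(s) be the expected number of picoseconds to first reach state III from state s, with t(state III) = 0. Conditioning on the first picosecond:
t(state II) = 1 + 0.64·t(state II)
Solving: t(state II) = 2.7778.
Expected picoseconds from state II to state III: 2.7778.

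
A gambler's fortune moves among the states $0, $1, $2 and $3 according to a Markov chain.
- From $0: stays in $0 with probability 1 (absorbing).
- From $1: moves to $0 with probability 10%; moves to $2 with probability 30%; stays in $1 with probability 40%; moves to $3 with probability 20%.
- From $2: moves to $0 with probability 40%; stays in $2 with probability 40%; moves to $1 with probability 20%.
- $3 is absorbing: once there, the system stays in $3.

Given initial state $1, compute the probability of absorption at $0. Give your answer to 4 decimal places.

Let h(s) be the probability of absorption at $0 starting from transient state s. Then h($0) = 1 and h($3) = 0. By first-step analysis:
h($1) = 0.1·1 + 0.4·h($1) + 0.3·h($2) + 0.2·0
h($2) = 0.4·1 + 0.2·h($1) + 0.4·h($2)
Solving: h($1) = 0.6000, h($2) = 0.8667.
Starting from $1, the probability is 0.6000.

0.6000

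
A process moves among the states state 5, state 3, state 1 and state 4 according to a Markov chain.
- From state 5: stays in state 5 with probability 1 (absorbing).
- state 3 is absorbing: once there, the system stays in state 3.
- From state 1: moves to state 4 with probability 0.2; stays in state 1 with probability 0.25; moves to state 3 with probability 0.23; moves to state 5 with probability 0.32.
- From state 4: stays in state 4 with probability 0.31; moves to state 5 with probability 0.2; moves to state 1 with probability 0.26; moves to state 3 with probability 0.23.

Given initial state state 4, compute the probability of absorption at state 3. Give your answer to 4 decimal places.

0.4990

Let h(s) be the probability of absorption at state 3 starting from transient state s. Then h(state 3) = 1 and h(state 5) = 0. By first-step analysis:
h(state 1) = 0.32·0 + 0.23·1 + 0.25·h(state 1) + 0.2·h(state 4)
h(state 4) = 0.2·0 + 0.23·1 + 0.26·h(state 1) + 0.31·h(state 4)
Solving: h(state 1) = 0.4397, h(state 4) = 0.4990.
Starting from state 4, the probability is 0.4990.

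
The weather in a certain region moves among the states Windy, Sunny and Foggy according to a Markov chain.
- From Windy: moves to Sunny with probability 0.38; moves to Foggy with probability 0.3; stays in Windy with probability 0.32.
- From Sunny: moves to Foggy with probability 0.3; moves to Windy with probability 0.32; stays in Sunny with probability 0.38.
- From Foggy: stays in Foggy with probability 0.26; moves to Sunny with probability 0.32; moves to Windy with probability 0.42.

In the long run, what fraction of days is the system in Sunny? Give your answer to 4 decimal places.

0.3627

Let the stationary distribution be π with π = πP and π_1 + π_2 + π_3 = 1.
π_1 = 0.32·π_1 + 0.32·π_2 + 0.42·π_3
π_2 = 0.38·π_1 + 0.38·π_2 + 0.32·π_3
Solving with the normalization constraint gives π = (0.3488, 0.3627, 0.2885).
So the stationary probability of Sunny is 0.3627.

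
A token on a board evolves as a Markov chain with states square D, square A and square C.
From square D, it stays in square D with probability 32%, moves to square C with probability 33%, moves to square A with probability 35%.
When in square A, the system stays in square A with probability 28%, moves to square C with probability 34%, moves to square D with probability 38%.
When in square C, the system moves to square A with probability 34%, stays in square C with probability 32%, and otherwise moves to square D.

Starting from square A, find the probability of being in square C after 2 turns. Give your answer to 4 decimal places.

Sum over the intermediate state after 1 turn:
P = P(square A→square D)·P(square D→square C) + P(square A→square A)·P(square A→square C) + P(square A→square C)·P(square C→square C)
  = 0.38×0.33 + 0.28×0.34 + 0.34×0.32
  = 0.1254 + 0.0952 + 0.1088 = 0.3294

0.3294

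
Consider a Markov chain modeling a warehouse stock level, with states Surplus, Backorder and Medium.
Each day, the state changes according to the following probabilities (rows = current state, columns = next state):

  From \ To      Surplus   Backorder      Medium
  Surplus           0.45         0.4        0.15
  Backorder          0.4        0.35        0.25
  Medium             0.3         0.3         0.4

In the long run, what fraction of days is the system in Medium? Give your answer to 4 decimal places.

Let the stationary distribution be π with π = πP and π_1 + π_2 + π_3 = 1.
π_1 = 0.45·π_1 + 0.4·π_2 + 0.3·π_3
π_2 = 0.4·π_1 + 0.35·π_2 + 0.3·π_3
Solving with the normalization constraint gives π = (0.3950, 0.3574, 0.2476).
So the stationary probability of Medium is 0.2476.

0.2476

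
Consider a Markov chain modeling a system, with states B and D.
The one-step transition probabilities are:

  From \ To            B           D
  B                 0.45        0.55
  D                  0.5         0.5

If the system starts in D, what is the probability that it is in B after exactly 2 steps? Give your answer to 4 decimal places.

0.4750

Sum over the intermediate state after 1 step:
P = P(D→B)·P(B→B) + P(D→D)·P(D→B)
  = 0.5×0.45 + 0.5×0.5
  = 0.2250 + 0.2500 = 0.4750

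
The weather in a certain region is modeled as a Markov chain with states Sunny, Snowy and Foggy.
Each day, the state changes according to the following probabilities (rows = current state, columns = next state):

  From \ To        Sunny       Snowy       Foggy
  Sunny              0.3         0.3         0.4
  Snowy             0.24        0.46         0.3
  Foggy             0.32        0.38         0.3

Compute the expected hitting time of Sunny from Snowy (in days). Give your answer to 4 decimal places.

Let t(s) be the expected number of days to first reach Sunny from state s, with t(Sunny) = 0. Conditioning on the first day:
t(Snowy) = 1 + 0.46·t(Snowy) + 0.3·t(Foggy)
t(Foggy) = 1 + 0.38·t(Snowy) + 0.3·t(Foggy)
Solving: t(Snowy) = 3.7879, t(Foggy) = 3.4848.
Expected days from Snowy to Sunny: 3.7879.

3.7879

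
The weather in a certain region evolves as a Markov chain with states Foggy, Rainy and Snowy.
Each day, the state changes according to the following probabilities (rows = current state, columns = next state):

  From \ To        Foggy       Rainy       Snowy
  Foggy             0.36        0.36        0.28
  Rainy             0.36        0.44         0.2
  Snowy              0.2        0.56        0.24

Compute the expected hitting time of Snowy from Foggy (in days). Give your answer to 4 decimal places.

4.0210

Let t(s) be the expected number of days to first reach Snowy from state s, with t(Snowy) = 0. Conditioning on the first day:
t(Foggy) = 1 + 0.36·t(Foggy) + 0.36·t(Rainy)
t(Rainy) = 1 + 0.36·t(Foggy) + 0.44·t(Rainy)
Solving: t(Foggy) = 4.0210, t(Rainy) = 4.3706.
Expected days from Foggy to Snowy: 4.0210.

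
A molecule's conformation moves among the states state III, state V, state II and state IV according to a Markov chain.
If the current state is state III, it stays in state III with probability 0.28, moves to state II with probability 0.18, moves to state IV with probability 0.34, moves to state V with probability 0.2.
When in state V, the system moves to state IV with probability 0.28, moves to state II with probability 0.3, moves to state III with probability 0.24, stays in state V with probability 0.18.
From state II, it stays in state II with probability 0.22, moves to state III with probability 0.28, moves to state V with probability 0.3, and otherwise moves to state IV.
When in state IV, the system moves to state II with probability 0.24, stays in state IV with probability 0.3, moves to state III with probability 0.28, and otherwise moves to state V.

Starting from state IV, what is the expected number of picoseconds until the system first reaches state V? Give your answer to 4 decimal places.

Let t(s) be the expected number of picoseconds to first reach state V from state s, with t(state V) = 0. Conditioning on the first picosecond:
t(state III) = 1 + 0.28·t(state III) + 0.18·t(state II) + 0.34·t(state IV)
t(state II) = 1 + 0.28·t(state III) + 0.22·t(state II) + 0.2·t(state IV)
t(state IV) = 1 + 0.28·t(state III) + 0.24·t(state II) + 0.3·t(state IV)
Solving: t(state III) = 4.6590, t(state II) = 4.1648, t(state IV) = 4.7201.
Expected picoseconds from state IV to state V: 4.7201.

4.7201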